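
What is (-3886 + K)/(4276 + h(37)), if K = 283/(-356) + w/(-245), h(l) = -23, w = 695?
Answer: -67850735/74189332 ≈ -0.91456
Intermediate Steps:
K = -63351/17444 (K = 283/(-356) + 695/(-245) = 283*(-1/356) + 695*(-1/245) = -283/356 - 139/49 = -63351/17444 ≈ -3.6317)
(-3886 + K)/(4276 + h(37)) = (-3886 - 63351/17444)/(4276 - 23) = -67850735/17444/4253 = -67850735/17444*1/4253 = -67850735/74189332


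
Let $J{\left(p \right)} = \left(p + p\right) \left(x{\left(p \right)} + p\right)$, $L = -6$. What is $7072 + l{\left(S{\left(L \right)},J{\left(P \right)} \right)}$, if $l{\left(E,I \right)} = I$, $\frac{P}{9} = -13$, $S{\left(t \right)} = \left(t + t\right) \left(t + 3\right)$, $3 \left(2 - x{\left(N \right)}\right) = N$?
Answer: $24856$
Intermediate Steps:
$x{\left(N \right)} = 2 - \frac{N}{3}$
$S{\left(t \right)} = 2 t \left(3 + t\right)$
$P = -117$ ($P = 9 \left(-13\right) = -117$)
$J{\left(p \right)} = 2 p \left(2 + \frac{2 p}{3}\right)$ ($J{\left(p \right)} = \left(p + p\right) \left(\left(2 - \frac{p}{3}\right) + p\right) = 2 p \left(2 + \frac{2 p}{3}\right)$)
$7072 + l{\left(S{\left(L \right)},J{\left(P \right)} \right)} = 7072 + \frac{4}{3} \left(-117\right) \left(3 - 117\right) = 7072 + \frac{4}{3} \left(-117\right) \left(-114\right) = 7072 + 17784 = 24856$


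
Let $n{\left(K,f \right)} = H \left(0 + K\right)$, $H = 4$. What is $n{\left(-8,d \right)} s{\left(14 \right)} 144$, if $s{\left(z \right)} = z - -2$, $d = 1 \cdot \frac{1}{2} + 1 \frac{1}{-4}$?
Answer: $-73728$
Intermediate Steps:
$d = \frac{1}{4}$ ($d = 1 \cdot \frac{1}{2} + 1 \left(- \frac{1}{4}\right) = \frac{1}{2} - \frac{1}{4} = \frac{1}{4} \approx 0.25$)
$s{\left(z \right)} = 2 + z$ ($s{\left(z \right)} = z + 2 = 2 + z$)
$n{\left(K,f \right)} = 4 K$ ($n{\left(K,f \right)} = 4 \left(0 + K\right) = 4 K$)
$n{\left(-8,d \right)} s{\left(14 \right)} 144 = 4 \left(-8\right) \left(2 + 14\right) 144 = \left(-32\right) 16 \cdot 144 = \left(-512\right) 144 = -73728$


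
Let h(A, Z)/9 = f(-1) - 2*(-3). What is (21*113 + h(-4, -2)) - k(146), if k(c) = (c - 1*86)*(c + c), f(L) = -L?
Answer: -15084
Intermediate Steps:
k(c) = 2*c*(-86 + c) (k(c) = (c - 86)*(2*c) = (-86 + c)*(2*c) = 2*c*(-86 + c))
h(A, Z) = 63 (h(A, Z) = 9*(-1*(-1) - 2*(-3)) = 9*(1 + 6) = 9*7 = 63)
(21*113 + h(-4, -2)) - k(146) = (21*113 + 63) - 2*146*(-86 + 146) = (2373 + 63) - 2*146*60 = 2436 - 1*17520 = 2436 - 17520 = -15084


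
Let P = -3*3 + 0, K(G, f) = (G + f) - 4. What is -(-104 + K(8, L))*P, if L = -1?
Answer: -909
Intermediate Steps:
K(G, f) = -4 + G + f
P = -9 (P = -9 + 0 = -9)
-(-104 + K(8, L))*P = -(-104 + (-4 + 8 - 1))*(-9) = -(-104 + 3)*(-9) = -(-101)*(-9) = -1*909 = -909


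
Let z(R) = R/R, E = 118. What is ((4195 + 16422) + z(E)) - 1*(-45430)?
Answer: 66048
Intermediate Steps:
z(R) = 1
((4195 + 16422) + z(E)) - 1*(-45430) = ((4195 + 16422) + 1) - 1*(-45430) = (20617 + 1) + 45430 = 20618 + 45430 = 66048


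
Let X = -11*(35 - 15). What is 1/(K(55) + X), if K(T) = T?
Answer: -1/165 ≈ -0.0060606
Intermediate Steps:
X = -220 (X = -11*20 = -220)
1/(K(55) + X) = 1/(55 - 220) = 1/(-165) = -1/165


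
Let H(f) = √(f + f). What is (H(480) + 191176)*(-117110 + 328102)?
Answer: 40336606592 + 1687936*√15 ≈ 4.0343e+10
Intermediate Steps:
H(f) = √2*√f (H(f) = √(2*f) = √2*√f)
(H(480) + 191176)*(-117110 + 328102) = (√2*√480 + 191176)*(-117110 + 328102) = (√2*(4*√30) + 191176)*210992 = (8*√15 + 191176)*210992 = (191176 + 8*√15)*210992 = 40336606592 + 1687936*√15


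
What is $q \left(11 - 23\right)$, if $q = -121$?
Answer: $1452$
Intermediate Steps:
$q \left(11 - 23\right) = - 121 \left(11 - 23\right) = \left(-121\right) \left(-12\right) = 1452$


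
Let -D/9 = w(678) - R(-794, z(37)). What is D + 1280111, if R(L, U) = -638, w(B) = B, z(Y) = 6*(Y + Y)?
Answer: 1268267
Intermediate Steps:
z(Y) = 12*Y (z(Y) = 6*(2*Y) = 12*Y)
D = -11844 (D = -9*(678 - 1*(-638)) = -9*(678 + 638) = -9*1316 = -11844)
D + 1280111 = -11844 + 1280111 = 1268267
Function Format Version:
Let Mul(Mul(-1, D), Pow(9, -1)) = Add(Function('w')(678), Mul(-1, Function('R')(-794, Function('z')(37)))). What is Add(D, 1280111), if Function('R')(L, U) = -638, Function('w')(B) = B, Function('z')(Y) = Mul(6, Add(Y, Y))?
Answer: 1268267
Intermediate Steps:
Function('z')(Y) = Mul(12, Y) (Function('z')(Y) = Mul(6, Mul(2, Y)) = Mul(12, Y))
D = -11844 (D = Mul(-9, Add(678, Mul(-1, -638))) = Mul(-9, Add(678, 638)) = Mul(-9, 1316) = -11844)
Add(D, 1280111) = Add(-11844, 1280111) = 1268267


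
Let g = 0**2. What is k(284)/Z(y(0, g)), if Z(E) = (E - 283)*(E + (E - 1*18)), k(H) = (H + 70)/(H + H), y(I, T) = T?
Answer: 59/482232 ≈ 0.00012235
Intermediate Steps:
g = 0
k(H) = (70 + H)/(2*H) (k(H) = (70 + H)/((2*H)) = (70 + H)*(1/(2*H)) = (70 + H)/(2*H))
Z(E) = (-283 + E)*(-18 + 2*E) (Z(E) = (-283 + E)*(E + (E - 18)) = (-283 + E)*(E + (-18 + E)) = (-283 + E)*(-18 + 2*E))
k(284)/Z(y(0, g)) = ((1/2)*(70 + 284)/284)/(5094 - 584*0 + 2*0**2) = ((1/2)*(1/284)*354)/(5094 + 0 + 2*0) = 177/(284*(5094 + 0 + 0)) = (177/284)/5094 = (177/284)*(1/5094) = 59/482232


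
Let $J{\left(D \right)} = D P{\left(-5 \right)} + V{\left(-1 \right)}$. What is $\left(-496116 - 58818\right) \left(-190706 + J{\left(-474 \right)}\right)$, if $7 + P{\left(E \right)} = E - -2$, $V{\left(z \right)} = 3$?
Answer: $103197191442$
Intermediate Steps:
$P{\left(E \right)} = -5 + E$ ($P{\left(E \right)} = -7 + \left(E - -2\right) = -7 + \left(E + 2\right) = -7 + \left(2 + E\right) = -5 + E$)
$J{\left(D \right)} = 3 - 10 D$ ($J{\left(D \right)} = D \left(-5 - 5\right) + 3 = D \left(-10\right) + 3 = - 10 D + 3 = 3 - 10 D$)
$\left(-496116 - 58818\right) \left(-190706 + J{\left(-474 \right)}\right) = \left(-496116 - 58818\right) \left(-190706 + \left(3 - -4740\right)\right) = - 554934 \left(-190706 + \left(3 + 4740\right)\right) = - 554934 \left(-190706 + 4743\right) = \left(-554934\right) \left(-185963\right) = 103197191442$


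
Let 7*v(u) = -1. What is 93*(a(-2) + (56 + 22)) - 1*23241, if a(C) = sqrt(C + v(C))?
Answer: -15987 + 93*I*sqrt(105)/7 ≈ -15987.0 + 136.14*I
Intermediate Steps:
v(u) = -1/7 (v(u) = (1/7)*(-1) = -1/7)
a(C) = sqrt(-1/7 + C) (a(C) = sqrt(C - 1/7) = sqrt(-1/7 + C))
93*(a(-2) + (56 + 22)) - 1*23241 = 93*(sqrt(-7 + 49*(-2))/7 + (56 + 22)) - 1*23241 = 93*(sqrt(-7 - 98)/7 + 78) - 23241 = 93*(sqrt(-105)/7 + 78) - 23241 = 93*((I*sqrt(105))/7 + 78) - 23241 = 93*(I*sqrt(105)/7 + 78) - 23241 = 93*(78 + I*sqrt(105)/7) - 23241 = (7254 + 93*I*sqrt(105)/7) - 23241 = -15987 + 93*I*sqrt(105)/7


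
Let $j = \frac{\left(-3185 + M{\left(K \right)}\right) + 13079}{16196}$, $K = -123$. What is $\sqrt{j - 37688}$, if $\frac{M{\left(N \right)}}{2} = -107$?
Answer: $\frac{2 i \sqrt{154465596577}}{4049} \approx 194.13 i$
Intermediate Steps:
$M{\left(N \right)} = -214$ ($M{\left(N \right)} = 2 \left(-107\right) = -214$)
$j = \frac{2420}{4049}$ ($j = \frac{\left(-3185 - 214\right) + 13079}{16196} = \left(-3399 + 13079\right) \frac{1}{16196} = 9680 \cdot \frac{1}{16196} = \frac{2420}{4049} \approx 0.59768$)
$\sqrt{j - 37688} = \sqrt{\frac{2420}{4049} - 37688} = \sqrt{- \frac{152596292}{4049}} = \frac{2 i \sqrt{154465596577}}{4049}$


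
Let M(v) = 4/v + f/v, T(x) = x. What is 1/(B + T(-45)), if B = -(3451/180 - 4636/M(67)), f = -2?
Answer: 180/27943529 ≈ 6.4416e-6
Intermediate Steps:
M(v) = 2/v (M(v) = 4/v - 2/v = 2/v)
B = 27951629/180 (B = -(3451/180 - 4636/(2/67)) = -(3451*(1/180) - 4636/(2*(1/67))) = -(3451/180 - 4636/2/67) = -(3451/180 - 4636*67/2) = -(3451/180 - 155306) = -1*(-27951629/180) = 27951629/180 ≈ 1.5529e+5)
1/(B + T(-45)) = 1/(27951629/180 - 45) = 1/(27943529/180) = 180/27943529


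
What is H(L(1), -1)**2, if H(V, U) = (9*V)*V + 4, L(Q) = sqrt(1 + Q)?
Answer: 484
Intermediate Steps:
H(V, U) = 4 + 9*V**2 (H(V, U) = 9*V**2 + 4 = 4 + 9*V**2)
H(L(1), -1)**2 = (4 + 9*(sqrt(1 + 1))**2)**2 = (4 + 9*(sqrt(2))**2)**2 = (4 + 9*2)**2 = (4 + 18)**2 = 22**2 = 484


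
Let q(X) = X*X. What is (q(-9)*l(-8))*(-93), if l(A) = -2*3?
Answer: 45198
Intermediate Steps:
l(A) = -6
q(X) = X**2
(q(-9)*l(-8))*(-93) = ((-9)**2*(-6))*(-93) = (81*(-6))*(-93) = -486*(-93) = 45198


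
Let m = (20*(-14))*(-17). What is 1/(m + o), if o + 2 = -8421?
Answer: -1/3663 ≈ -0.00027300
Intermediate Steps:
o = -8423 (o = -2 - 8421 = -8423)
m = 4760 (m = -280*(-17) = 4760)
1/(m + o) = 1/(4760 - 8423) = 1/(-3663) = -1/3663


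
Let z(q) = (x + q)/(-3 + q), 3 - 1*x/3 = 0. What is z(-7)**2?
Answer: 1/25 ≈ 0.040000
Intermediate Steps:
x = 9 (x = 9 - 3*0 = 9 + 0 = 9)
z(q) = (9 + q)/(-3 + q)
z(-7)**2 = ((9 - 7)/(-3 - 7))**2 = (2/(-10))**2 = (-1/10*2)**2 = (-1/5)**2 = 1/25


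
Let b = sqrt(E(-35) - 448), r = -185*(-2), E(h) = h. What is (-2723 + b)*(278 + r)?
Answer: -1764504 + 648*I*sqrt(483) ≈ -1.7645e+6 + 14241.0*I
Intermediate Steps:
r = 370
b = I*sqrt(483) (b = sqrt(-35 - 448) = sqrt(-483) = I*sqrt(483) ≈ 21.977*I)
(-2723 + b)*(278 + r) = (-2723 + I*sqrt(483))*(278 + 370) = (-2723 + I*sqrt(483))*648 = -1764504 + 648*I*sqrt(483)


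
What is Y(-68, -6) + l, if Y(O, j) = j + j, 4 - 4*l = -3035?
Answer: 2991/4 ≈ 747.75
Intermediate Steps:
l = 3039/4 (l = 1 - ¼*(-3035) = 1 + 3035/4 = 3039/4 ≈ 759.75)
Y(O, j) = 2*j
Y(-68, -6) + l = 2*(-6) + 3039/4 = -12 + 3039/4 = 2991/4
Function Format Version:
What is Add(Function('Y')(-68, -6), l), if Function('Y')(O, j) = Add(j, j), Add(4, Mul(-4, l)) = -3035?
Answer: Rational(2991, 4) ≈ 747.75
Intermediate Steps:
l = Rational(3039, 4) (l = Add(1, Mul(Rational(-1, 4), -3035)) = Add(1, Rational(3035, 4)) = Rational(3039, 4) ≈ 759.75)
Function('Y')(O, j) = Mul(2, j)
Add(Function('Y')(-68, -6), l) = Add(Mul(2, -6), Rational(3039, 4)) = Add(-12, Rational(3039, 4)) = Rational(2991, 4)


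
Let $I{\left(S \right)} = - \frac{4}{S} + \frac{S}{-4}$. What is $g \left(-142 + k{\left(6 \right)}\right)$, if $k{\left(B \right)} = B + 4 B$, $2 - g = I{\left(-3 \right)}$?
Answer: $\frac{28}{3} \approx 9.3333$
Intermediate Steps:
$I{\left(S \right)} = - \frac{4}{S} - \frac{S}{4}$ ($I{\left(S \right)} = - \frac{4}{S} + S \left(- \frac{1}{4}\right) = - \frac{4}{S} - \frac{S}{4}$)
$g = - \frac{1}{12}$ ($g = 2 - \left(- \frac{4}{-3} - - \frac{3}{4}\right) = 2 - \left(\left(-4\right) \left(- \frac{1}{3}\right) + \frac{3}{4}\right) = 2 - \left(\frac{4}{3} + \frac{3}{4}\right) = 2 - \frac{25}{12} = - \frac{1}{12} \approx -0.083333$)
$k{\left(B \right)} = 5 B$
$g \left(-142 + k{\left(6 \right)}\right) = - \frac{-142 + 5 \cdot 6}{12} = - \frac{-142 + 30}{12} = \left(- \frac{1}{12}\right) \left(-112\right) = \frac{28}{3}$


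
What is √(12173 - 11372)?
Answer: 3*√89 ≈ 28.302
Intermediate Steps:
√(12173 - 11372) = √801 = 3*√89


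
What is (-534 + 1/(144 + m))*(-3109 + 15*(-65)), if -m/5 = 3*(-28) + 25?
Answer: 957391700/439 ≈ 2.1808e+6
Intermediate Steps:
m = 295 (m = -5*(3*(-28) + 25) = -5*(-84 + 25) = -5*(-59) = 295)
(-534 + 1/(144 + m))*(-3109 + 15*(-65)) = (-534 + 1/(144 + 295))*(-3109 + 15*(-65)) = (-534 + 1/439)*(-3109 - 975) = (-534 + 1/439)*(-4084) = -234425/439*(-4084) = 957391700/439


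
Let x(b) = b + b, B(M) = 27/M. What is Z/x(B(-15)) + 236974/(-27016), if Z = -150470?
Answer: 5080305517/121572 ≈ 41788.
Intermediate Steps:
x(b) = 2*b
Z/x(B(-15)) + 236974/(-27016) = -150470/(2*(27/(-15))) + 236974/(-27016) = -150470/(2*(27*(-1/15))) + 236974*(-1/27016) = -150470/(2*(-9/5)) - 118487/13508 = -150470/(-18/5) - 118487/13508 = -150470*(-5/18) - 118487/13508 = 376175/9 - 118487/13508 = 5080305517/121572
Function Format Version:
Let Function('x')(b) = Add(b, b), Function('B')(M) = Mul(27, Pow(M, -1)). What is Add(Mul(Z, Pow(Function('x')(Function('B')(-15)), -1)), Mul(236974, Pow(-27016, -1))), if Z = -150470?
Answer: Rational(5080305517, 121572) ≈ 41788.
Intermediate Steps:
Function('x')(b) = Mul(2, b)
Add(Mul(Z, Pow(Function('x')(Function('B')(-15)), -1)), Mul(236974, Pow(-27016, -1))) = Add(Mul(-150470, Pow(Mul(2, Mul(27, Pow(-15, -1))), -1)), Mul(236974, Pow(-27016, -1))) = Add(Mul(-150470, Pow(Mul(2, Mul(27, Rational(-1, 15))), -1)), Mul(236974, Rational(-1, 27016))) = Add(Mul(-150470, Pow(Mul(2, Rational(-9, 5)), -1)), Rational(-118487, 13508)) = Add(Mul(-150470, Pow(Rational(-18, 5), -1)), Rational(-118487, 13508)) = Add(Mul(-150470, Rational(-5, 18)), Rational(-118487, 13508)) = Add(Rational(376175, 9), Rational(-118487, 13508)) = Rational(5080305517, 121572)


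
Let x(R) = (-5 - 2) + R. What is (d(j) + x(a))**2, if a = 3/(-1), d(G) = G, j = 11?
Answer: 1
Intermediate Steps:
a = -3 (a = 3*(-1) = -3)
x(R) = -7 + R
(d(j) + x(a))**2 = (11 + (-7 - 3))**2 = (11 - 10)**2 = 1**2 = 1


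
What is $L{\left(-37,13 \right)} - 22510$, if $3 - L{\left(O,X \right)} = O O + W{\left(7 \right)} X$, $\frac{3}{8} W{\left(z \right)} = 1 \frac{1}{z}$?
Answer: $- \frac{501500}{21} \approx -23881.0$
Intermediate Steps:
$W{\left(z \right)} = \frac{8}{3 z}$ ($W{\left(z \right)} = \frac{8 \cdot 1 \frac{1}{z}}{3} = \frac{8}{3 z}$)
$L{\left(O,X \right)} = 3 - O^{2} - \frac{8 X}{21}$ ($L{\left(O,X \right)} = 3 - \left(O O + \frac{8}{3 \cdot 7} X\right) = 3 - \left(O^{2} + \frac{8}{3} \cdot \frac{1}{7} X\right) = 3 - \left(O^{2} + \frac{8 X}{21}\right) = 3 - O^{2} - \frac{8 X}{21}$)
$L{\left(-37,13 \right)} - 22510 = \left(3 - \left(-37\right)^{2} - \frac{104}{21}\right) - 22510 = \left(3 - 1369 - \frac{104}{21}\right) - 22510 = - \frac{28790}{21} - 22510 = - \frac{501500}{21}$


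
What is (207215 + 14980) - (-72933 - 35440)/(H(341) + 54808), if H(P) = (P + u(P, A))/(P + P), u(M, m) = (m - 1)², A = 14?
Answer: 4152813288878/18689783 ≈ 2.2220e+5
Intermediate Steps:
u(M, m) = (-1 + m)²
H(P) = (169 + P)/(2*P) (H(P) = (P + (-1 + 14)²)/(P + P) = (P + 13²)/((2*P)) = (P + 169)*(1/(2*P)) = (169 + P)*(1/(2*P)) = (169 + P)/(2*P))
(207215 + 14980) - (-72933 - 35440)/(H(341) + 54808) = (207215 + 14980) - (-72933 - 35440)/((½)*(169 + 341)/341 + 54808) = 222195 - (-108373)/((½)*(1/341)*510 + 54808) = 222195 - (-108373)/(255/341 + 54808) = 222195 - (-108373)/18689783/341 = 222195 - (-108373)*341/18689783 = 222195 - 1*(-36955193/18689783) = 222195 + 36955193/18689783 = 4152813288878/18689783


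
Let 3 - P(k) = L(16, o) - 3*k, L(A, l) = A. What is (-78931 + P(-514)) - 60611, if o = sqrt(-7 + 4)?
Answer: -141097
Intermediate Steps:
o = I*sqrt(3) (o = sqrt(-3) = I*sqrt(3) ≈ 1.732*I)
P(k) = -13 + 3*k (P(k) = 3 - (16 - 3*k) = 3 + (-16 + 3*k) = -13 + 3*k)
(-78931 + P(-514)) - 60611 = (-78931 + (-13 + 3*(-514))) - 60611 = (-78931 + (-13 - 1542)) - 60611 = (-78931 - 1555) - 60611 = -80486 - 60611 = -141097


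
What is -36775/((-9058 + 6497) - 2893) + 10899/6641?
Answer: 303665921/36220014 ≈ 8.3839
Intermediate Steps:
-36775/((-9058 + 6497) - 2893) + 10899/6641 = -36775/(-2561 - 2893) + 10899*(1/6641) = -36775/(-5454) + 10899/6641 = -36775*(-1/5454) + 10899/6641 = 36775/5454 + 10899/6641 = 303665921/36220014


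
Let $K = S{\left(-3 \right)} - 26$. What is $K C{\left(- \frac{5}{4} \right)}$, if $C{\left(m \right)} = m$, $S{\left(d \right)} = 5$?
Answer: $\frac{105}{4} \approx 26.25$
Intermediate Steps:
$K = -21$ ($K = 5 - 26 = -21$)
$K C{\left(- \frac{5}{4} \right)} = - 21 \left(- \frac{5}{4}\right) = - 21 \left(\left(-5\right) \frac{1}{4}\right) = \left(-21\right) \left(- \frac{5}{4}\right) = \frac{105}{4}$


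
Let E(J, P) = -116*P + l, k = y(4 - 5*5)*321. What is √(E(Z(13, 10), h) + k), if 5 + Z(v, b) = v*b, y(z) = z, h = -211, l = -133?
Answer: √17602 ≈ 132.67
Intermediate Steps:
Z(v, b) = -5 + b*v (Z(v, b) = -5 + v*b = -5 + b*v)
k = -6741 (k = (4 - 5*5)*321 = (4 - 25)*321 = -21*321 = -6741)
E(J, P) = -133 - 116*P (E(J, P) = -116*P - 133 = -133 - 116*P)
√(E(Z(13, 10), h) + k) = √((-133 - 116*(-211)) - 6741) = √((-133 + 24476) - 6741) = √(24343 - 6741) = √17602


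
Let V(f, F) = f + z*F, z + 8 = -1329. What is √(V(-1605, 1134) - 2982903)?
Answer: 3*I*√500074 ≈ 2121.5*I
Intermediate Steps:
z = -1337 (z = -8 - 1329 = -1337)
V(f, F) = f - 1337*F
√(V(-1605, 1134) - 2982903) = √((-1605 - 1337*1134) - 2982903) = √((-1605 - 1516158) - 2982903) = √(-1517763 - 2982903) = √(-4500666) = 3*I*√500074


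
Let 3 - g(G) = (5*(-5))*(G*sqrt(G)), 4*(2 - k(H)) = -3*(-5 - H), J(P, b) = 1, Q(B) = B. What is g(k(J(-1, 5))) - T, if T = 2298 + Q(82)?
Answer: -2377 - 125*I*sqrt(10)/4 ≈ -2377.0 - 98.821*I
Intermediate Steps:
k(H) = -7/4 - 3*H/4 (k(H) = 2 - (-3)*(-5 - H)/4 = 2 - (15 + 3*H)/4 = 2 + (-15/4 - 3*H/4) = -7/4 - 3*H/4)
g(G) = 3 + 25*G**(3/2) (g(G) = 3 - 5*(-5)*G*sqrt(G) = 3 - (-25)*G**(3/2) = 3 + 25*G**(3/2))
T = 2380 (T = 2298 + 82 = 2380)
g(k(J(-1, 5))) - T = (3 + 25*(-7/4 - 3/4*1)**(3/2)) - 1*2380 = (3 + 25*(-7/4 - 3/4)**(3/2)) - 2380 = (3 + 25*(-5/2)**(3/2)) - 2380 = (3 + 25*(-5*I*sqrt(10)/4)) - 2380 = (3 - 125*I*sqrt(10)/4) - 2380 = -2377 - 125*I*sqrt(10)/4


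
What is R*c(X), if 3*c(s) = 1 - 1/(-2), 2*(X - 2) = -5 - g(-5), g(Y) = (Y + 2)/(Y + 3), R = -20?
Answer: -10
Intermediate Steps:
g(Y) = (2 + Y)/(3 + Y)
X = -5/4 (X = 2 + (-5 - (2 - 5)/(3 - 5))/2 = 2 + (-5 - (-3)/(-2))/2 = 2 + (-5 - (-1)*(-3)/2)/2 = 2 + (-5 - 1*3/2)/2 = 2 + (-5 - 3/2)/2 = 2 + (½)*(-13/2) = 2 - 13/4 = -5/4 ≈ -1.2500)
c(s) = ½ (c(s) = (1 - 1/(-2))/3 = (1 - (-1)/2)/3 = (1 - 1*(-½))/3 = (1 + ½)/3 = (⅓)*(3/2) = ½)
R*c(X) = -20*½ = -10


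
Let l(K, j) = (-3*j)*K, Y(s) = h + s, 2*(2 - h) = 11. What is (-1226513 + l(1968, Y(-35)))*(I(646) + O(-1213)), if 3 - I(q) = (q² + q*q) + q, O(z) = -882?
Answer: 835495599813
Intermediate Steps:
h = -7/2 (h = 2 - ½*11 = 2 - 11/2 = -7/2 ≈ -3.5000)
Y(s) = -7/2 + s
l(K, j) = -3*K*j
I(q) = 3 - q - 2*q² (I(q) = 3 - ((q² + q*q) + q) = 3 - ((q² + q²) + q) = 3 - (2*q² + q) = 3 - (q + 2*q²) = 3 + (-q - 2*q²) = 3 - q - 2*q²)
(-1226513 + l(1968, Y(-35)))*(I(646) + O(-1213)) = (-1226513 - 3*1968*(-7/2 - 35))*((3 - 1*646 - 2*646²) - 882) = (-1226513 - 3*1968*(-77/2))*((3 - 646 - 2*417316) - 882) = (-1226513 + 227304)*((3 - 646 - 834632) - 882) = -999209*(-835275 - 882) = -999209*(-836157) = 835495599813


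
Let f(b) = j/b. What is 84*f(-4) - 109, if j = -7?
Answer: 38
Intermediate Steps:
f(b) = -7/b
84*f(-4) - 109 = 84*(-7/(-4)) - 109 = 84*(-7*(-¼)) - 109 = 84*(7/4) - 109 = 147 - 109 = 38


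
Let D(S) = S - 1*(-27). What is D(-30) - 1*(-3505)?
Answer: 3502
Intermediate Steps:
D(S) = 27 + S (D(S) = S + 27 = 27 + S)
D(-30) - 1*(-3505) = (27 - 30) - 1*(-3505) = -3 + 3505 = 3502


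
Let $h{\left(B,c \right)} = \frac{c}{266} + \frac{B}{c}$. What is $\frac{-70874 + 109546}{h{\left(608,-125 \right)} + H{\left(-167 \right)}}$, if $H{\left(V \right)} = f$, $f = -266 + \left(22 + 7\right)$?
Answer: $- \frac{1285844000}{8057603} \approx -159.58$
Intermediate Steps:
$h{\left(B,c \right)} = \frac{c}{266} + \frac{B}{c}$ ($h{\left(B,c \right)} = c \frac{1}{266} + \frac{B}{c} = \frac{c}{266} + \frac{B}{c}$)
$f = -237$ ($f = -266 + 29 = -237$)
$H{\left(V \right)} = -237$
$\frac{-70874 + 109546}{h{\left(608,-125 \right)} + H{\left(-167 \right)}} = \frac{-70874 + 109546}{\left(\frac{1}{266} \left(-125\right) + \frac{608}{-125}\right) - 237} = \frac{38672}{\left(- \frac{125}{266} + 608 \left(- \frac{1}{125}\right)\right) - 237} = \frac{38672}{\left(- \frac{125}{266} - \frac{608}{125}\right) - 237} = \frac{38672}{- \frac{177353}{33250} - 237} = \frac{38672}{- \frac{8057603}{33250}} = 38672 \left(- \frac{33250}{8057603}\right) = - \frac{1285844000}{8057603}$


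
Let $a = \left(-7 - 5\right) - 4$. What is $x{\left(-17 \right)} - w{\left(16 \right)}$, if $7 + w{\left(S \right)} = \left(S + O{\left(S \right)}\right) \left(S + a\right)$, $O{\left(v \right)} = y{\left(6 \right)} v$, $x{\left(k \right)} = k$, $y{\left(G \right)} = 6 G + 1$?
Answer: $-10$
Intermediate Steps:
$y{\left(G \right)} = 1 + 6 G$
$a = -16$ ($a = -12 - 4 = -16$)
$O{\left(v \right)} = 37 v$ ($O{\left(v \right)} = \left(1 + 6 \cdot 6\right) v = \left(1 + 36\right) v = 37 v$)
$w{\left(S \right)} = -7 + 38 S \left(-16 + S\right)$ ($w{\left(S \right)} = -7 + \left(S + 37 S\right) \left(S - 16\right) = -7 + 38 S \left(-16 + S\right)$)
$x{\left(-17 \right)} - w{\left(16 \right)} = -17 - \left(-7 - 9728 + 38 \cdot 16^{2}\right) = -17 - \left(-7 - 9728 + 38 \cdot 256\right) = -17 - \left(-7 - 9728 + 9728\right) = -17 - -7 = -17 + 7 = -10$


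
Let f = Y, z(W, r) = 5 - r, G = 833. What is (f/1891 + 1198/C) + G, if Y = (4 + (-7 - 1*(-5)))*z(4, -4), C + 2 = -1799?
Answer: 2834707603/3405691 ≈ 832.34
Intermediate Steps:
C = -1801 (C = -2 - 1799 = -1801)
Y = 18 (Y = (4 + (-7 - 1*(-5)))*(5 - 1*(-4)) = (4 + (-7 + 5))*(5 + 4) = (4 - 2)*9 = 2*9 = 18)
f = 18
(f/1891 + 1198/C) + G = (18/1891 + 1198/(-1801)) + 833 = (18*(1/1891) + 1198*(-1/1801)) + 833 = (18/1891 - 1198/1801) + 833 = -2233000/3405691 + 833 = 2834707603/3405691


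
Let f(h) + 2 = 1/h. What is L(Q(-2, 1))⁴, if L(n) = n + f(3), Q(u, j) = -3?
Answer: 38416/81 ≈ 474.27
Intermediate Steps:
f(h) = -2 + 1/h
L(n) = -5/3 + n (L(n) = n + (-2 + 1/3) = n + (-2 + ⅓) = n - 5/3 = -5/3 + n)
L(Q(-2, 1))⁴ = (-5/3 - 3)⁴ = (-14/3)⁴ = 38416/81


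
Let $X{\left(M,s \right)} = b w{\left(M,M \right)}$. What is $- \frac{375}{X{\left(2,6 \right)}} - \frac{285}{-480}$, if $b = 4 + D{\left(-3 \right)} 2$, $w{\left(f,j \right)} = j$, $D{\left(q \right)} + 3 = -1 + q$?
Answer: $\frac{619}{32} \approx 19.344$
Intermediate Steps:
$D{\left(q \right)} = -4 + q$ ($D{\left(q \right)} = -3 + \left(-1 + q\right) = -4 + q$)
$b = -10$ ($b = 4 + \left(-4 - 3\right) 2 = 4 - 14 = -10$)
$X{\left(M,s \right)} = - 10 M$
$- \frac{375}{X{\left(2,6 \right)}} - \frac{285}{-480} = - \frac{375}{\left(-10\right) 2} - \frac{285}{-480} = - \frac{375}{-20} - - \frac{19}{32} = \left(-375\right) \left(- \frac{1}{20}\right) + \frac{19}{32} = \frac{75}{4} + \frac{19}{32} = \frac{619}{32}$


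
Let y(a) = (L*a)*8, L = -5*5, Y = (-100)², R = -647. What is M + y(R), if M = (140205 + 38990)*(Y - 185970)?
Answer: -31532814750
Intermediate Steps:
Y = 10000
L = -25
M = -31532944150 (M = (140205 + 38990)*(10000 - 185970) = 179195*(-175970) = -31532944150)
y(a) = -200*a (y(a) = -25*a*8 = -200*a)
M + y(R) = -31532944150 - 200*(-647) = -31532944150 + 129400 = -31532814750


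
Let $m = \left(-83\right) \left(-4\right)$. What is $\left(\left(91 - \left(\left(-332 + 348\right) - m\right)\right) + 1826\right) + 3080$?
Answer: $5313$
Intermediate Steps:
$m = 332$
$\left(\left(91 - \left(\left(-332 + 348\right) - m\right)\right) + 1826\right) + 3080 = \left(\left(91 - \left(\left(-332 + 348\right) - 332\right)\right) + 1826\right) + 3080 = \left(\left(91 - \left(16 - 332\right)\right) + 1826\right) + 3080 = \left(\left(91 - -316\right) + 1826\right) + 3080 = \left(\left(91 + 316\right) + 1826\right) + 3080 = \left(407 + 1826\right) + 3080 = 2233 + 3080 = 5313$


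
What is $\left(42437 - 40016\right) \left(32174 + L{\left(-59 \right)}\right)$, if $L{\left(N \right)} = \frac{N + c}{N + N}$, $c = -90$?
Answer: $\frac{9191764701}{118} \approx 7.7896 \cdot 10^{7}$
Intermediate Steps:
$L{\left(N \right)} = \frac{-90 + N}{2 N}$ ($L{\left(N \right)} = \frac{N - 90}{N + N} = \frac{-90 + N}{2 N}$)
$\left(42437 - 40016\right) \left(32174 + L{\left(-59 \right)}\right) = \left(42437 - 40016\right) \left(32174 + \frac{-90 - 59}{2 \left(-59\right)}\right) = 2421 \left(32174 + \frac{1}{2} \left(- \frac{1}{59}\right) \left(-149\right)\right) = 2421 \left(32174 + \frac{149}{118}\right) = 2421 \cdot \frac{3796681}{118} = \frac{9191764701}{118}$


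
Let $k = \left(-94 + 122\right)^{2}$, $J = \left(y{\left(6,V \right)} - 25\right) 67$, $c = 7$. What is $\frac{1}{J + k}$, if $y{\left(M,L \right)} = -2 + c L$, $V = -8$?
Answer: $- \frac{1}{4777} \approx -0.00020934$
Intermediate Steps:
$y{\left(M,L \right)} = -2 + 7 L$
$J = -5561$ ($J = \left(\left(-2 + 7 \left(-8\right)\right) - 25\right) 67 = \left(\left(-2 - 56\right) - 25\right) 67 = \left(-58 - 25\right) 67 = \left(-83\right) 67 = -5561$)
$k = 784$ ($k = 28^{2} = 784$)
$\frac{1}{J + k} = \frac{1}{-5561 + 784} = \frac{1}{-4777} = - \frac{1}{4777}$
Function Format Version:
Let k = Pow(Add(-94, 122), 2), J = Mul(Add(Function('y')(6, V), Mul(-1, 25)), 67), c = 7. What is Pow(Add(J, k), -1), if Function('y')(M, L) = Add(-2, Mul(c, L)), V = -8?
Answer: Rational(-1, 4777) ≈ -0.00020934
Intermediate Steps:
Function('y')(M, L) = Add(-2, Mul(7, L))
J = -5561 (J = Mul(Add(Add(-2, Mul(7, -8)), Mul(-1, 25)), 67) = Mul(Add(Add(-2, -56), -25), 67) = Mul(Add(-58, -25), 67) = Mul(-83, 67) = -5561)
k = 784 (k = Pow(28, 2) = 784)
Pow(Add(J, k), -1) = Pow(Add(-5561, 784), -1) = Pow(-4777, -1) = Rational(-1, 4777)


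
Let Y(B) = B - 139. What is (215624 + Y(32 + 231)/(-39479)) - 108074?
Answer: 4245966326/39479 ≈ 1.0755e+5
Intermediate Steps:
Y(B) = -139 + B
(215624 + Y(32 + 231)/(-39479)) - 108074 = (215624 + (-139 + (32 + 231))/(-39479)) - 108074 = (215624 + (-139 + 263)*(-1/39479)) - 108074 = (215624 + 124*(-1/39479)) - 108074 = (215624 - 124/39479) - 108074 = 8512619772/39479 - 108074 = 4245966326/39479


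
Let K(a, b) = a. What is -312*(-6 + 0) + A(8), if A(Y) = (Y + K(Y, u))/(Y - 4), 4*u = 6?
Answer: 1876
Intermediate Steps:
u = 3/2 (u = (¼)*6 = 3/2 ≈ 1.5000)
A(Y) = 2*Y/(-4 + Y) (A(Y) = (Y + Y)/(Y - 4) = (2*Y)/(-4 + Y) = 2*Y/(-4 + Y))
-312*(-6 + 0) + A(8) = -312*(-6 + 0) + 2*8/(-4 + 8) = -312*(-6) + 2*8/4 = -52*(-36) + 2*8*(¼) = 1872 + 4 = 1876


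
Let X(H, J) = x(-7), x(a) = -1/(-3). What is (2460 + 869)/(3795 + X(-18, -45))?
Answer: 9987/11386 ≈ 0.87713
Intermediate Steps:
x(a) = 1/3 (x(a) = -1*(-1/3) = 1/3)
X(H, J) = 1/3
(2460 + 869)/(3795 + X(-18, -45)) = (2460 + 869)/(3795 + 1/3) = 3329/(11386/3) = 3329*(3/11386) = 9987/11386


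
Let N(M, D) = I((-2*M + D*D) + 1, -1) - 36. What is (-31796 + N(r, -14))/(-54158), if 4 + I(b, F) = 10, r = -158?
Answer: 15913/27079 ≈ 0.58765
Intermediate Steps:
I(b, F) = 6 (I(b, F) = -4 + 10 = 6)
N(M, D) = -30 (N(M, D) = 6 - 36 = -30)
(-31796 + N(r, -14))/(-54158) = (-31796 - 30)/(-54158) = -31826*(-1/54158) = 15913/27079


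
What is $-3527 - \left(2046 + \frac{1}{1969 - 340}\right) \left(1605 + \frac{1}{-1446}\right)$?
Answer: $- \frac{7743480171533}{2355534} \approx -3.2874 \cdot 10^{6}$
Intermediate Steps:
$-3527 - \left(2046 + \frac{1}{1969 - 340}\right) \left(1605 + \frac{1}{-1446}\right) = -3527 - \left(2046 + \frac{1}{1629}\right) \left(1605 - \frac{1}{1446}\right) = -3527 - \left(2046 + \frac{1}{1629}\right) \frac{2320829}{1446} = -3527 - \frac{3332935}{1629} \cdot \frac{2320829}{1446} = -3527 - \frac{7735172203115}{2355534} = - \frac{7743480171533}{2355534}$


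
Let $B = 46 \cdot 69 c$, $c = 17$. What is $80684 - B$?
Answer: $26726$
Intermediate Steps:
$B = 53958$ ($B = 46 \cdot 69 \cdot 17 = 3174 \cdot 17 = 53958$)
$80684 - B = 80684 - 53958 = 26726$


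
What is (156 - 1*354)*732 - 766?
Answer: -145702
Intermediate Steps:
(156 - 1*354)*732 - 766 = (156 - 354)*732 - 766 = -198*732 - 766 = -144936 - 766 = -145702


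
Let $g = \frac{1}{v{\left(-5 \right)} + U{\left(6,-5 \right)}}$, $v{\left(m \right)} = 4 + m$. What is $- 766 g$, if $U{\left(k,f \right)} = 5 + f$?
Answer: $766$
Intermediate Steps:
$g = -1$ ($g = \frac{1}{\left(4 - 5\right) + \left(5 - 5\right)} = \frac{1}{-1 + 0} = \frac{1}{-1} = -1$)
$- 766 g = \left(-766\right) \left(-1\right) = 766$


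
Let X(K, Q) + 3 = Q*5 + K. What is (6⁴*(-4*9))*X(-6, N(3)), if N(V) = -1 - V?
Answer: 1353024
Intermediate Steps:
X(K, Q) = -3 + K + 5*Q (X(K, Q) = -3 + (Q*5 + K) = -3 + (5*Q + K) = -3 + (K + 5*Q) = -3 + K + 5*Q)
(6⁴*(-4*9))*X(-6, N(3)) = (6⁴*(-4*9))*(-3 - 6 + 5*(-1 - 1*3)) = (1296*(-36))*(-3 - 6 + 5*(-1 - 3)) = -46656*(-3 - 6 + 5*(-4)) = -46656*(-3 - 6 - 20) = -46656*(-29) = 1353024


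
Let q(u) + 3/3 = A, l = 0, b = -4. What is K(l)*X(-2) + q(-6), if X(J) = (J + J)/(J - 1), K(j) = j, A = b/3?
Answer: -7/3 ≈ -2.3333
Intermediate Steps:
A = -4/3 ≈ -1.3333
q(u) = -7/3 (q(u) = -1 - 4/3 = -7/3)
X(J) = 2*J/(-1 + J) (X(J) = (2*J)/(-1 + J) = 2*J/(-1 + J))
K(l)*X(-2) + q(-6) = 0*(2*(-2)/(-1 - 2)) - 7/3 = 0*(2*(-2)/(-3)) - 7/3 = 0*(2*(-2)*(-⅓)) - 7/3 = 0*(4/3) - 7/3 = 0 - 7/3 = -7/3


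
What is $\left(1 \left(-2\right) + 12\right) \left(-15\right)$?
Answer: $-150$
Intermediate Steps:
$\left(1 \left(-2\right) + 12\right) \left(-15\right) = \left(-2 + 12\right) \left(-15\right) = 10 \left(-15\right) = -150$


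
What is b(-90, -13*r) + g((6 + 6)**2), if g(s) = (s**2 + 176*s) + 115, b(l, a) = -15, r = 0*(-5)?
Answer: 46180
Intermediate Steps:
r = 0
g(s) = 115 + s**2 + 176*s
b(-90, -13*r) + g((6 + 6)**2) = -15 + (115 + ((6 + 6)**2)**2 + 176*(6 + 6)**2) = -15 + (115 + (12**2)**2 + 176*12**2) = -15 + (115 + 144**2 + 176*144) = -15 + (115 + 20736 + 25344) = -15 + 46195 = 46180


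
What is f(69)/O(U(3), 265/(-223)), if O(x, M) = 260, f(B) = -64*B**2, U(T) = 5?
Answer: -76176/65 ≈ -1171.9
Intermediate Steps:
f(69)/O(U(3), 265/(-223)) = -64*69**2/260 = -64*4761*(1/260) = -304704*1/260 = -76176/65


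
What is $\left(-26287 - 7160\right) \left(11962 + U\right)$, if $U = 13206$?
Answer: $-841794096$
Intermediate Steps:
$\left(-26287 - 7160\right) \left(11962 + U\right) = \left(-26287 - 7160\right) \left(11962 + 13206\right) = \left(-33447\right) 25168 = -841794096$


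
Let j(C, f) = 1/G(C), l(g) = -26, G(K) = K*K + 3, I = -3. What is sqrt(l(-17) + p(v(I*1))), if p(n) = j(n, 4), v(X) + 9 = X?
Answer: I*sqrt(11463)/21 ≈ 5.0984*I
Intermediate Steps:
G(K) = 3 + K**2 (G(K) = K**2 + 3 = 3 + K**2)
v(X) = -9 + X
j(C, f) = 1/(3 + C**2)
p(n) = 1/(3 + n**2)
sqrt(l(-17) + p(v(I*1))) = sqrt(-26 + 1/(3 + (-9 - 3*1)**2)) = sqrt(-26 + 1/(3 + (-9 - 3)**2)) = sqrt(-26 + 1/(3 + (-12)**2)) = sqrt(-26 + 1/(3 + 144)) = sqrt(-26 + 1/147) = sqrt(-3821/147) = I*sqrt(11463)/21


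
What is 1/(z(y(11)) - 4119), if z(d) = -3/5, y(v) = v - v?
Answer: -5/20598 ≈ -0.00024274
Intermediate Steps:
y(v) = 0
z(d) = -3/5 (z(d) = (1/5)*(-3) = -3/5)
1/(z(y(11)) - 4119) = 1/(-3/5 - 4119) = 1/(-20598/5) = -5/20598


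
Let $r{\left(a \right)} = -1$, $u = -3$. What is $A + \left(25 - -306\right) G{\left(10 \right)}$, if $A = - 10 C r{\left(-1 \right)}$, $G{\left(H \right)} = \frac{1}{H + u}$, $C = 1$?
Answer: $\frac{401}{7} \approx 57.286$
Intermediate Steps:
$G{\left(H \right)} = \frac{1}{-3 + H}$ ($G{\left(H \right)} = \frac{1}{H - 3} = \frac{1}{-3 + H}$)
$A = 10$ ($A = \left(-10\right) 1 \left(-1\right) = \left(-10\right) \left(-1\right) = 10$)
$A + \left(25 - -306\right) G{\left(10 \right)} = 10 + \frac{25 - -306}{-3 + 10} = 10 + \frac{25 + 306}{7} = 10 + 331 \cdot \frac{1}{7} = 10 + \frac{331}{7} = \frac{401}{7}$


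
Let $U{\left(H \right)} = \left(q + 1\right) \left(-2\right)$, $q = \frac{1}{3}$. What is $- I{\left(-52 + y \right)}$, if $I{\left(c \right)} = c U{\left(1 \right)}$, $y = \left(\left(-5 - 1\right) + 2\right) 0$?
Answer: $- \frac{416}{3} \approx -138.67$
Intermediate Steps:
$y = 0$ ($y = \left(-6 + 2\right) 0 = \left(-4\right) 0 = 0$)
$q = \frac{1}{3} \approx 0.33333$
$U{\left(H \right)} = - \frac{8}{3}$ ($U{\left(H \right)} = \left(\frac{1}{3} + 1\right) \left(-2\right) = \frac{4}{3} \left(-2\right) = - \frac{8}{3}$)
$I{\left(c \right)} = - \frac{8 c}{3}$ ($I{\left(c \right)} = c \left(- \frac{8}{3}\right) = - \frac{8 c}{3}$)
$- I{\left(-52 + y \right)} = - \frac{\left(-8\right) \left(-52 + 0\right)}{3} = - \frac{\left(-8\right) \left(-52\right)}{3} = \left(-1\right) \frac{416}{3} = - \frac{416}{3}$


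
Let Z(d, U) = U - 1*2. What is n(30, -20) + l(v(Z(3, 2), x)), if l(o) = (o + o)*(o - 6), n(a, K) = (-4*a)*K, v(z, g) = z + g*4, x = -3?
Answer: 2832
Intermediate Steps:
Z(d, U) = -2 + U (Z(d, U) = U - 2 = -2 + U)
v(z, g) = z + 4*g
n(a, K) = -4*K*a
l(o) = 2*o*(-6 + o) (l(o) = (2*o)*(-6 + o) = 2*o*(-6 + o))
n(30, -20) + l(v(Z(3, 2), x)) = -4*(-20)*30 + 2*((-2 + 2) + 4*(-3))*(-6 + ((-2 + 2) + 4*(-3))) = 2400 + 2*(0 - 12)*(-6 + (0 - 12)) = 2400 + 2*(-12)*(-6 - 12) = 2400 + 2*(-12)*(-18) = 2400 + 432 = 2832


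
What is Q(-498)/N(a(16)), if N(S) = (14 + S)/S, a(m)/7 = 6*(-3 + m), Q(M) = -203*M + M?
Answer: 980811/10 ≈ 98081.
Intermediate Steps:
Q(M) = -202*M
a(m) = -126 + 42*m (a(m) = 7*(6*(-3 + m)) = 7*(-18 + 6*m) = -126 + 42*m)
Q(-498)/N(a(16)) = (-202*(-498))/(((14 + (-126 + 42*16))/(-126 + 42*16))) = 100596/(((14 + (-126 + 672))/(-126 + 672))) = 100596/(((14 + 546)/546)) = 100596/(((1/546)*560)) = 100596/(40/39) = 100596*(39/40) = 980811/10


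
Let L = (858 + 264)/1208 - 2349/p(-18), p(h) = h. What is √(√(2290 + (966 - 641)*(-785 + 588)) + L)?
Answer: √(11986833 + 91204*I*√61735)/302 ≈ 14.362 + 8.6503*I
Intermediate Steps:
L = 79383/604 (L = (858 + 264)/1208 - 2349/(-18) = 1122*(1/1208) - 2349*(-1/18) = 561/604 + 261/2 = 79383/604 ≈ 131.43)
√(√(2290 + (966 - 641)*(-785 + 588)) + L) = √(√(2290 + (966 - 641)*(-785 + 588)) + 79383/604) = √(√(2290 + 325*(-197)) + 79383/604) = √(√(2290 - 64025) + 79383/604) = √(√(-61735) + 79383/604) = √(I*√61735 + 79383/604) = √(79383/604 + I*√61735)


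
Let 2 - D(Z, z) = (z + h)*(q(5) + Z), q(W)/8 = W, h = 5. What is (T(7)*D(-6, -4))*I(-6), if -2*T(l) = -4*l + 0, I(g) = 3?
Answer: -1344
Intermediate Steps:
T(l) = 2*l (T(l) = -(-4*l + 0)/2 = -(-2)*l = 2*l)
q(W) = 8*W
D(Z, z) = 2 - (5 + z)*(40 + Z) (D(Z, z) = 2 - (z + 5)*(8*5 + Z) = 2 - (5 + z)*(40 + Z))
(T(7)*D(-6, -4))*I(-6) = ((2*7)*(-198 - 40*(-4) - 5*(-6) - 1*(-6)*(-4)))*3 = (14*(-198 + 160 + 30 - 24))*3 = (14*(-32))*3 = -448*3 = -1344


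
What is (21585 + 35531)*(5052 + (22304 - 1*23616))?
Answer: 213613840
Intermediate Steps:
(21585 + 35531)*(5052 + (22304 - 1*23616)) = 57116*(5052 + (22304 - 23616)) = 57116*(5052 - 1312) = 57116*3740 = 213613840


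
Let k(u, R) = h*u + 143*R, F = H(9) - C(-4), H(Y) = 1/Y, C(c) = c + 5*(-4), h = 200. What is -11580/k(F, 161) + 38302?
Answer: 9598645094/250607 ≈ 38302.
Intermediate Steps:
C(c) = -20 + c (C(c) = c - 20 = -20 + c)
F = 217/9 (F = 1/9 - (-20 - 4) = ⅑ - 1*(-24) = ⅑ + 24 = 217/9 ≈ 24.111)
k(u, R) = 143*R + 200*u (k(u, R) = 200*u + 143*R = 143*R + 200*u)
-11580/k(F, 161) + 38302 = -11580/(143*161 + 200*(217/9)) + 38302 = -11580/(23023 + 43400/9) + 38302 = -11580/250607/9 + 38302 = -11580*9/250607 + 38302 = -104220/250607 + 38302 = 9598645094/250607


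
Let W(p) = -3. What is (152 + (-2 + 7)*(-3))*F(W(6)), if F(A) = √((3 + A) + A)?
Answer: 137*I*√3 ≈ 237.29*I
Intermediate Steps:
F(A) = √(3 + 2*A)
(152 + (-2 + 7)*(-3))*F(W(6)) = (152 + (-2 + 7)*(-3))*√(3 + 2*(-3)) = (152 + 5*(-3))*√(3 - 6) = (152 - 15)*√(-3) = 137*(I*√3) = 137*I*√3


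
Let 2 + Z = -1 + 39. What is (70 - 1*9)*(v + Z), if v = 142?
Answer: 10858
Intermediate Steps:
Z = 36 (Z = -2 + (-1 + 39) = -2 + 38 = 36)
(70 - 1*9)*(v + Z) = (70 - 1*9)*(142 + 36) = (70 - 9)*178 = 61*178 = 10858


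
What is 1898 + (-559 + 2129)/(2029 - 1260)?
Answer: 1461132/769 ≈ 1900.0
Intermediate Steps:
1898 + (-559 + 2129)/(2029 - 1260) = 1898 + 1570/769 = 1461132/769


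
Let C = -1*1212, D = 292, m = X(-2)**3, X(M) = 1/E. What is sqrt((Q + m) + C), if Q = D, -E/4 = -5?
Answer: I*sqrt(36799995)/200 ≈ 30.332*I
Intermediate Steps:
E = 20 (E = -4*(-5) = 20)
X(M) = 1/20
m = 1/8000 (m = (1/20)**3 = 1/8000 ≈ 0.00012500)
C = -1212
Q = 292
sqrt((Q + m) + C) = sqrt((292 + 1/8000) - 1212) = sqrt(2336001/8000 - 1212) = sqrt(-7359999/8000) = I*sqrt(36799995)/200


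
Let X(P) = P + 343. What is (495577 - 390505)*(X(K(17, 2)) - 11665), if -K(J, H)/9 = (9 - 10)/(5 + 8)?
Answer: -15464181744/13 ≈ -1.1896e+9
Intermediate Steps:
K(J, H) = 9/13 (K(J, H) = -9*(9 - 10)/(5 + 8) = -(-9)/13 = -9*(-1/13) = 9/13)
X(P) = 343 + P
(495577 - 390505)*(X(K(17, 2)) - 11665) = (495577 - 390505)*((343 + 9/13) - 11665) = 105072*(4468/13 - 11665) = 105072*(-147177/13) = -15464181744/13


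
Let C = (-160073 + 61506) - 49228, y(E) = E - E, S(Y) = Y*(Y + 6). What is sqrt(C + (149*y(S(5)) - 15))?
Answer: I*sqrt(147810) ≈ 384.46*I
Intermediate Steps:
S(Y) = Y*(6 + Y)
y(E) = 0
C = -147795 (C = -98567 - 49228 = -147795)
sqrt(C + (149*y(S(5)) - 15)) = sqrt(-147795 + (149*0 - 15)) = sqrt(-147795 + (0 - 15)) = sqrt(-147795 - 15) = sqrt(-147810) = I*sqrt(147810)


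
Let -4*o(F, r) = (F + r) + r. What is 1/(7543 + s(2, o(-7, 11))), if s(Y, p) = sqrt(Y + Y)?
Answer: 1/7545 ≈ 0.00013254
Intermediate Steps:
o(F, r) = -r/2 - F/4 (o(F, r) = -((F + r) + r)/4 = -(F + 2*r)/4 = -r/2 - F/4)
s(Y, p) = sqrt(2)*sqrt(Y) (s(Y, p) = sqrt(2*Y) = sqrt(2)*sqrt(Y))
1/(7543 + s(2, o(-7, 11))) = 1/(7543 + sqrt(2)*sqrt(2)) = 1/(7543 + 2) = 1/7545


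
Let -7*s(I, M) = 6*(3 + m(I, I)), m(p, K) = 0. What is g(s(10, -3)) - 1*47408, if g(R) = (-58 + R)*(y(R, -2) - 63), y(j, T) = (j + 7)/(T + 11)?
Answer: -19237216/441 ≈ -43622.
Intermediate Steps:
s(I, M) = -18/7 (s(I, M) = -6*(3 + 0)/7 = -6*3/7 = -⅐*18 = -18/7)
y(j, T) = (7 + j)/(11 + T)
g(R) = (-58 + R)*(-560/9 + R/9) (g(R) = (-58 + R)*((7 + R)/(11 - 2) - 63) = (-58 + R)*((7 + R)/9 - 63) = (-58 + R)*((7/9 + R/9) - 63) = (-58 + R)*(-560/9 + R/9))
g(s(10, -3)) - 1*47408 = (32480/9 - 206/3*(-18/7) + (-18/7)²/9) - 1*47408 = (32480/9 + 1236/7 + (⅑)*(324/49)) - 47408 = (32480/9 + 1236/7 + 36/49) - 47408 = 1669712/441 - 47408 = -19237216/441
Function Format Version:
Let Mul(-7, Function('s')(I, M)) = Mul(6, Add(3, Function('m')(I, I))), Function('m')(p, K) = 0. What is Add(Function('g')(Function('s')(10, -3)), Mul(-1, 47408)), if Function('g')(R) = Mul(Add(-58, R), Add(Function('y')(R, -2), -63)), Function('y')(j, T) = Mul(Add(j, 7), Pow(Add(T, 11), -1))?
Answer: Rational(-19237216, 441) ≈ -43622.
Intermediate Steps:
Function('s')(I, M) = Rational(-18, 7) (Function('s')(I, M) = Mul(Rational(-1, 7), Mul(6, Add(3, 0))) = Mul(Rational(-1, 7), Mul(6, 3)) = Mul(Rational(-1, 7), 18) = Rational(-18, 7))
Function('y')(j, T) = Mul(Pow(Add(11, T), -1), Add(7, j)) (Function('y')(j, T) = Mul(Add(7, j), Pow(Add(11, T), -1)) = Mul(Pow(Add(11, T), -1), Add(7, j)))
Function('g')(R) = Mul(Add(-58, R), Add(Rational(-560, 9), Mul(Rational(1, 9), R))) (Function('g')(R) = Mul(Add(-58, R), Add(Mul(Pow(Add(11, -2), -1), Add(7, R)), -63)) = Mul(Add(-58, R), Add(Mul(Pow(9, -1), Add(7, R)), -63)) = Mul(Add(-58, R), Add(Mul(Rational(1, 9), Add(7, R)), -63)) = Mul(Add(-58, R), Add(Add(Rational(7, 9), Mul(Rational(1, 9), R)), -63)) = Mul(Add(-58, R), Add(Rational(-560, 9), Mul(Rational(1, 9), R))))
Add(Function('g')(Function('s')(10, -3)), Mul(-1, 47408)) = Add(Add(Rational(32480, 9), Mul(Rational(-206, 3), Rational(-18, 7)), Mul(Rational(1, 9), Pow(Rational(-18, 7), 2))), Mul(-1, 47408)) = Add(Add(Rational(32480, 9), Rational(1236, 7), Mul(Rational(1, 9), Rational(324, 49))), -47408) = Add(Add(Rational(32480, 9), Rational(1236, 7), Rational(36, 49)), -47408) = Add(Rational(1669712, 441), -47408) = Rational(-19237216, 441)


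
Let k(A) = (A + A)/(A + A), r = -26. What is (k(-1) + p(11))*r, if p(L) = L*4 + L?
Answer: -1456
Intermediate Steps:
p(L) = 5*L (p(L) = 4*L + L = 5*L)
k(A) = 1 (k(A) = (2*A)/((2*A)) = (2*A)*(1/(2*A)) = 1)
(k(-1) + p(11))*r = (1 + 5*11)*(-26) = (1 + 55)*(-26) = 56*(-26) = -1456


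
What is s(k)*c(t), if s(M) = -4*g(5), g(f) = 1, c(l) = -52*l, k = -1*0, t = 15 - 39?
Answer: -4992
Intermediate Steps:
t = -24
k = 0
s(M) = -4 (s(M) = -4*1 = -4)
s(k)*c(t) = -(-208)*(-24) = -4*1248 = -4992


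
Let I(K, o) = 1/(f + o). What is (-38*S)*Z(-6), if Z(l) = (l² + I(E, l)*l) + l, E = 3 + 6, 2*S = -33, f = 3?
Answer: 20064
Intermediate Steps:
S = -33/2 (S = (½)*(-33) = -33/2 ≈ -16.500)
E = 9
I(K, o) = 1/(3 + o)
Z(l) = l + l² + l/(3 + l) (Z(l) = (l² + l/(3 + l)) + l = l + l² + l/(3 + l))
(-38*S)*Z(-6) = (-38*(-33/2))*(-6*(1 + (1 - 6)*(3 - 6))/(3 - 6)) = 627*(-6*(1 - 5*(-3))/(-3)) = 627*(-6*(-⅓)*(1 + 15)) = 627*(-6*(-⅓)*16) = 627*32 = 20064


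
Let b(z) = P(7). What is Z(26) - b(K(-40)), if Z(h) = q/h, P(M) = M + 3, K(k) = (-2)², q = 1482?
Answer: 47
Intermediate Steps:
K(k) = 4
P(M) = 3 + M
b(z) = 10 (b(z) = 3 + 7 = 10)
Z(h) = 1482/h
Z(26) - b(K(-40)) = 1482/26 - 1*10 = 1482*(1/26) - 10 = 57 - 10 = 47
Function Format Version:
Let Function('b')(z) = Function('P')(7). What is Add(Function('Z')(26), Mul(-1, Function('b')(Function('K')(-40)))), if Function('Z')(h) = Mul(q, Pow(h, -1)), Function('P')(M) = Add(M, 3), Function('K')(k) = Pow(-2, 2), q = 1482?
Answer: 47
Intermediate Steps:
Function('K')(k) = 4
Function('P')(M) = Add(3, M)
Function('b')(z) = 10 (Function('b')(z) = Add(3, 7) = 10)
Function('Z')(h) = Mul(1482, Pow(h, -1))
Add(Function('Z')(26), Mul(-1, Function('b')(Function('K')(-40)))) = Add(Mul(1482, Pow(26, -1)), Mul(-1, 10)) = Add(Mul(1482, Rational(1, 26)), -10) = Add(57, -10) = 47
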